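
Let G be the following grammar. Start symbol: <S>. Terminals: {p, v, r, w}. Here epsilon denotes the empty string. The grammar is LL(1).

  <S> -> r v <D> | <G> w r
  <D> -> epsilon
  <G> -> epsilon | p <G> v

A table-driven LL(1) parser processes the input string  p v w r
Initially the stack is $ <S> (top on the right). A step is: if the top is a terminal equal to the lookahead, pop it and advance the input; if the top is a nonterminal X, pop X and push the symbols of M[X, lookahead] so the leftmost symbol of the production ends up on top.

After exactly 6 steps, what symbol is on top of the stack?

step 1: stack=$ <S>  input=p v w r $  — expand <S> -> <G> w r
step 2: stack=$ r w <G>  input=p v w r $  — expand <G> -> p <G> v
step 3: stack=$ r w v <G> p  input=p v w r $  — match p
step 4: stack=$ r w v <G>  input=v w r $  — expand <G> -> epsilon
step 5: stack=$ r w v  input=v w r $  — match v
step 6: stack=$ r w  input=w r $  — match w
Stack after step 6: $ r (top = r).

r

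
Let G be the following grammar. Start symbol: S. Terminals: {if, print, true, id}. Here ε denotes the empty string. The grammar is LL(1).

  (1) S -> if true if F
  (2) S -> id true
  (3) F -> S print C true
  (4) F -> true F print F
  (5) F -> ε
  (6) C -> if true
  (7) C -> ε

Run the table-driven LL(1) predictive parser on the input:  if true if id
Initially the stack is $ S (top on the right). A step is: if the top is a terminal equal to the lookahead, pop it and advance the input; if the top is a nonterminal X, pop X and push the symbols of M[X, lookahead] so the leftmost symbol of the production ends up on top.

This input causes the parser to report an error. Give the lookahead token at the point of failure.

$

step 1: stack=$ S  input=if true if id $  — expand S -> if true if F
step 2: stack=$ F if true if  input=if true if id $  — match if
step 3: stack=$ F if true  input=true if id $  — match true
step 4: stack=$ F if  input=if id $  — match if
step 5: stack=$ F  input=id $  — expand F -> S print C true
step 6: stack=$ true C print S  input=id $  — expand S -> id true
step 7: stack=$ true C print true id  input=id $  — match id
step 8: stack=$ true C print true  input=$  — error: top is terminal true but lookahead is $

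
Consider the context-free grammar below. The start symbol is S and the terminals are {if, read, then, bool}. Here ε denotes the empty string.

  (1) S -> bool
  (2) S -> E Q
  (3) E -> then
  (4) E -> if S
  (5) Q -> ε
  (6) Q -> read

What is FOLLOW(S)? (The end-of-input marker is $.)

FIRST(E) = {if, then}
FIRST(Q) = {ε, read}
FIRST(S) = {bool, if, then}  (via E Q)
FOLLOW(S) includes $ since S is the start symbol.
FOLLOW(S): in E->if S, the suffix after S is empty, so FOLLOW(S) ⊇ FOLLOW(E) = {$, read}. Thus FOLLOW(S) = {$, read}.
FOLLOW(E): in S->E Q, E is followed by Q with FIRST {ε, read}; in S->E Q, the suffix after E is nullable, so FOLLOW(E) ⊇ FOLLOW(S) = {$, read}. Thus FOLLOW(E) = {$, read}.
FOLLOW(Q): in S->E Q, the suffix after Q is empty, so FOLLOW(Q) ⊇ FOLLOW(S) = {$, read}. Thus FOLLOW(Q) = {$, read}.

{$, read}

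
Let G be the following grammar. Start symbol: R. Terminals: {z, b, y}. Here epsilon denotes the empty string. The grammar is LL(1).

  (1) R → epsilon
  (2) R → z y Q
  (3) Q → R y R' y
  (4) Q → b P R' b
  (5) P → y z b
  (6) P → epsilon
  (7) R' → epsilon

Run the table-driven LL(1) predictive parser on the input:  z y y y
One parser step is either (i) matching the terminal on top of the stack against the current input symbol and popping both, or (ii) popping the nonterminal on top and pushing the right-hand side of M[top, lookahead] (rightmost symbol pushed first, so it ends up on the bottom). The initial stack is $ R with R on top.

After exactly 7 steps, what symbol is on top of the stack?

y

step 1: stack=$ R  input=z y y y $  — expand R → z y Q
step 2: stack=$ Q y z  input=z y y y $  — match z
step 3: stack=$ Q y  input=y y y $  — match y
step 4: stack=$ Q  input=y y $  — expand Q → R y R' y
step 5: stack=$ y R' y R  input=y y $  — expand R → epsilon
step 6: stack=$ y R' y  input=y y $  — match y
step 7: stack=$ y R'  input=y $  — expand R' → epsilon
Stack after step 7: $ y (top = y).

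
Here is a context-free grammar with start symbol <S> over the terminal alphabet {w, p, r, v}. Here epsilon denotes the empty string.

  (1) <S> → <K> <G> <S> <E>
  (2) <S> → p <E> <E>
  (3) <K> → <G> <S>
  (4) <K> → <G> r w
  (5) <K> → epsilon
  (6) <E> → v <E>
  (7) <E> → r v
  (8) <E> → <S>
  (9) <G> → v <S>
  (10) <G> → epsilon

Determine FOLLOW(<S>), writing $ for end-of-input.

FIRST(<G>): from <G>→v <S> we get {v}; from <G>→epsilon we get {epsilon}. So FIRST(<G>) = {epsilon, v}.
FIRST(<S>): from <S>→<K> <G> <S> <E> we get {p, r, v}; from <S>→p <E> <E> we get {p}. So FIRST(<S>) = {p, r, v}.
FIRST(<K>): from <K>→<G> <S> we get {p, r, v}; from <K>→<G> r w we get {r, v}; from <K>→epsilon we get {epsilon}. So FIRST(<K>) = {epsilon, p, r, v}.
FIRST(<E>): from <E>→v <E> we get {v}; from <E>→r v we get {r}; from <E>→<S> we get {p, r, v}. So FIRST(<E>) = {p, r, v}.
FOLLOW(<S>) includes $ since <S> is the start symbol.
FOLLOW(<K>): in <S>→<K> <G> <S> <E>, <K> is followed by <G> <S> <E> with FIRST {p, r, v}. Thus FOLLOW(<K>) = {p, r, v}.
FOLLOW(<G>): in <S>→<K> <G> <S> <E>, <G> is followed by <S> <E> with FIRST {p, r, v}; in <K>→<G> <S>, <G> is followed by <S> with FIRST {p, r, v}; in <K>→<G> r w, <G> is followed by r w with FIRST {r}. Thus FOLLOW(<G>) = {p, r, v}.
FOLLOW(<S>): in <S>→<K> <G> <S> <E>, <S> is followed by <E> with FIRST {p, r, v}; in <K>→<G> <S>, the suffix after <S> is empty, so FOLLOW(<S>) ⊇ FOLLOW(<K>) = {p, r, v}; in <E>→<S>, the suffix after <S> is empty, so FOLLOW(<S>) ⊇ FOLLOW(<E>) = {$, p, r, v}; in <G>→v <S>, the suffix after <S> is empty, so FOLLOW(<S>) ⊇ FOLLOW(<G>) = {p, r, v}. Thus FOLLOW(<S>) = {$, p, r, v}.
FOLLOW(<E>): in <S>→<K> <G> <S> <E>, the suffix after <E> is empty, so FOLLOW(<E>) ⊇ FOLLOW(<S>) = {$, p, r, v}; in <S>→p <E> <E> (occurrence 1), <E> is followed by <E> with FIRST {p, r, v}; in <S>→p <E> <E> (occurrence 2), the suffix after <E> is empty, so FOLLOW(<E>) ⊇ FOLLOW(<S>) = {$, p, r, v}; in <E>→v <E>, the suffix after <E> is empty (adds nothing new). Thus FOLLOW(<E>) = {$, p, r, v}.

{$, p, r, v}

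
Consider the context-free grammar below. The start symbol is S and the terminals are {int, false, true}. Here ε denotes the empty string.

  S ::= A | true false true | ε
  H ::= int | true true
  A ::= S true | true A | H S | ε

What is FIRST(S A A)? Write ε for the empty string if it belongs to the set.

FIRST(H): from H::=int we get {int}; from H::=true true we get {true}. So FIRST(H) = {int, true}.
FIRST(S): from S::=A we get {ε, int, true}; from S::=true false true we get {true}; from S::=ε we get {ε}. So FIRST(S) = {ε, int, true}.
FIRST(A): from A::=S true we get {int, true}; from A::=true A we get {true}; from A::=H S we get {int, true}; from A::=ε we get {ε}. So FIRST(A) = {ε, int, true}.
FIRST(S A A): take FIRST of each symbol in turn, carrying on past any symbol whose FIRST contains ε; result {ε, int, true}.

{ε, int, true}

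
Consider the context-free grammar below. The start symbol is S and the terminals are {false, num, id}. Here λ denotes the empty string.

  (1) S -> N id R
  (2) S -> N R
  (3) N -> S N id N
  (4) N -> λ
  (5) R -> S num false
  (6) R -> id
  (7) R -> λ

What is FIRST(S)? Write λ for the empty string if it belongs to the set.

FIRST(S): from S->N id R we get {id, num}; from S->N R we get {λ, id, num}. So FIRST(S) = {λ, id, num}.
FIRST(N): from N->S N id N we get {id, num}; from N->λ we get {λ}. So FIRST(N) = {λ, id, num}.
FIRST(R): from R->S num false we get {id, num}; from R->id we get {id}; from R->λ we get {λ}. So FIRST(R) = {λ, id, num}.

{λ, id, num}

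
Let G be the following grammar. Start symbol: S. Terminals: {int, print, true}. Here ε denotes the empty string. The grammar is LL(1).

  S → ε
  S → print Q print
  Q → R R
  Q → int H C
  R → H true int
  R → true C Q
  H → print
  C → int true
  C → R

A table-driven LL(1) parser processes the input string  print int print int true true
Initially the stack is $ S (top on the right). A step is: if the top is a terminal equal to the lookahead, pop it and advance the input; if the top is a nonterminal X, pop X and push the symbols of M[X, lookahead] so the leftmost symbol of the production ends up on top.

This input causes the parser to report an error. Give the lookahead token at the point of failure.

step 1: stack=$ S  input=print int print int true true $  — expand S → print Q print
step 2: stack=$ print Q print  input=print int print int true true $  — match print
step 3: stack=$ print Q  input=int print int true true $  — expand Q → int H C
step 4: stack=$ print C H int  input=int print int true true $  — match int
step 5: stack=$ print C H  input=print int true true $  — expand H → print
step 6: stack=$ print C print  input=print int true true $  — match print
step 7: stack=$ print C  input=int true true $  — expand C → int true
step 8: stack=$ print true int  input=int true true $  — match int
step 9: stack=$ print true  input=true true $  — match true
step 10: stack=$ print  input=true $  — error: top is terminal print but lookahead is true

true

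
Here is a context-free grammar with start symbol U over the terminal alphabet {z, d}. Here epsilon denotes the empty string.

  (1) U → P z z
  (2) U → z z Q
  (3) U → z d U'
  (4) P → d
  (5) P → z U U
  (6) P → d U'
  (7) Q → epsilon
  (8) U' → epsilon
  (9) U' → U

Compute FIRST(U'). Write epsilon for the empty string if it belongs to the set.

{epsilon, d, z}

FIRST(P) = {d, z}
FIRST(Q) = {epsilon}
FIRST(U) = {d, z}  (via P z z)
FIRST(U') = {epsilon, d, z}  (via U)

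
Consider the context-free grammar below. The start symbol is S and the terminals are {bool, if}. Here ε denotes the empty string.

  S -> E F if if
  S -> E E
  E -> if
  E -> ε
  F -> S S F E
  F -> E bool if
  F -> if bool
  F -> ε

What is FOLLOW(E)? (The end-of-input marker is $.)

{$, bool, if}

FIRST(E): from E->if we get {if}; from E->ε we get {ε}. So FIRST(E) = {ε, if}.
FIRST(S): from S->E F if if we get {bool, if}; from S->E E we get {ε, if}. So FIRST(S) = {ε, bool, if}.
FIRST(F): from F->S S F E we get {ε, bool, if}; from F->E bool if we get {bool, if}; from F->if bool we get {if}; from F->ε we get {ε}. So FIRST(F) = {ε, bool, if}.
FOLLOW(S) includes $ since S is the start symbol.
FOLLOW(F): in S->E F if if, F is followed by if if with FIRST {if}; in F->S S F E, F is followed by E with FIRST {ε, if}; in F->S S F E, the suffix after F is nullable (adds nothing new). Thus FOLLOW(F) = {if}.
FOLLOW(S): in F->S S F E (occurrence 1), S is followed by S F E with FIRST {ε, bool, if}; in F->S S F E (occurrence 1), the suffix after S is nullable, so FOLLOW(S) ⊇ FOLLOW(F) = {if}; in F->S S F E (occurrence 2), S is followed by F E with FIRST {ε, bool, if}; in F->S S F E (occurrence 2), the suffix after S is nullable, so FOLLOW(S) ⊇ FOLLOW(F) = {if}. Thus FOLLOW(S) = {$, bool, if}.
FOLLOW(E): in S->E F if if, E is followed by F if if with FIRST {bool, if}; in S->E E (occurrence 1), E is followed by E with FIRST {ε, if}; in S->E E (occurrence 1), the suffix after E is nullable, so FOLLOW(E) ⊇ FOLLOW(S) = {$, bool, if}; in S->E E (occurrence 2), the suffix after E is empty, so FOLLOW(E) ⊇ FOLLOW(S) = {$, bool, if}; in F->S S F E, the suffix after E is empty, so FOLLOW(E) ⊇ FOLLOW(F) = {if}; in F->E bool if, E is followed by bool if with FIRST {bool}. Thus FOLLOW(E) = {$, bool, if}.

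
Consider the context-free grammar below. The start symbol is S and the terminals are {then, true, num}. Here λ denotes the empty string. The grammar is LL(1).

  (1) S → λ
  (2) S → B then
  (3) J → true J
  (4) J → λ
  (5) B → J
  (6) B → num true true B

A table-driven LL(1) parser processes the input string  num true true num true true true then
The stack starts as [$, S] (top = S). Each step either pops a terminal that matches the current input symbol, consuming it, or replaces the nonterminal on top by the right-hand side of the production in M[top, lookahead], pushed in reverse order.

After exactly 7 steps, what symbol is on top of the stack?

step 1: stack=$ S  input=num true true num true true true then $  — expand S → B then
step 2: stack=$ then B  input=num true true num true true true then $  — expand B → num true true B
step 3: stack=$ then B true true num  input=num true true num true true true then $  — match num
step 4: stack=$ then B true true  input=true true num true true true then $  — match true
step 5: stack=$ then B true  input=true num true true true then $  — match true
step 6: stack=$ then B  input=num true true true then $  — expand B → num true true B
step 7: stack=$ then B true true num  input=num true true true then $  — match num
Stack after step 7: $ then B true true (top = true).

true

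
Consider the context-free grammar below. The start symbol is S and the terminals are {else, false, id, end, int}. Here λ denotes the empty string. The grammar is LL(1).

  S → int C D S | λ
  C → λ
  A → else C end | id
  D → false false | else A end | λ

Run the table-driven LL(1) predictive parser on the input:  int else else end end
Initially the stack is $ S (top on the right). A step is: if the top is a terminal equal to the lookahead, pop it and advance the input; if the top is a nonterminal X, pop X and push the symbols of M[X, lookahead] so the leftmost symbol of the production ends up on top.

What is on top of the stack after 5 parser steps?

A

step 1: stack=$ S  input=int else else end end $  — expand S → int C D S
step 2: stack=$ S D C int  input=int else else end end $  — match int
step 3: stack=$ S D C  input=else else end end $  — expand C → λ
step 4: stack=$ S D  input=else else end end $  — expand D → else A end
step 5: stack=$ S end A else  input=else else end end $  — match else
Stack after step 5: $ S end A (top = A).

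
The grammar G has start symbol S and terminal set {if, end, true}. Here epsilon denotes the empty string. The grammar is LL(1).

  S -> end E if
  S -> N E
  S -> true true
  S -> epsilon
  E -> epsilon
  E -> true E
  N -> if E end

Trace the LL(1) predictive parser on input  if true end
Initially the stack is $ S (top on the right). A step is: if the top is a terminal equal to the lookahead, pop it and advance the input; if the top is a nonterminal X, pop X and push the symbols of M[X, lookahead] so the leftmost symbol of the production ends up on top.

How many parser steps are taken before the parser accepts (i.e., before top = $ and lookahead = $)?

step 1: stack=$ S  input=if true end $  — expand S -> N E
step 2: stack=$ E N  input=if true end $  — expand N -> if E end
step 3: stack=$ E end E if  input=if true end $  — match if
step 4: stack=$ E end E  input=true end $  — expand E -> true E
step 5: stack=$ E end E true  input=true end $  — match true
step 6: stack=$ E end E  input=end $  — expand E -> epsilon
step 7: stack=$ E end  input=end $  — match end
step 8: stack=$ E  input=$  — expand E -> epsilon
Accept reached after 8 steps.

8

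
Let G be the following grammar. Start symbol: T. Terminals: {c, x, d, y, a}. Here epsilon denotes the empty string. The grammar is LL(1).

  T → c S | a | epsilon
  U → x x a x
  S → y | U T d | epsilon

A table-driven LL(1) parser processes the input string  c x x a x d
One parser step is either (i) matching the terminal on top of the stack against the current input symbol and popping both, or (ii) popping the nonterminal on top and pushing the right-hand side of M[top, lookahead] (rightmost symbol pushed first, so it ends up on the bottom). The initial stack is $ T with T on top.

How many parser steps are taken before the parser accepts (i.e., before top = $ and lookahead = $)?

10

      Stack          Input          Action
   1  $ T            c x x a x d $  expand T → c S
   2  $ S c          c x x a x d $  match c
   3  $ S            x x a x d $    expand S → U T d
   4  $ d T U        x x a x d $    expand U → x x a x
   5  $ d T x a x x  x x a x d $    match x
   6  $ d T x a x    x a x d $      match x
   7  $ d T x a      a x d $        match a
   8  $ d T x        x d $          match x
   9  $ d T          d $            expand T → epsilon
  10  $ d            d $            match d
Accept reached after 10 steps.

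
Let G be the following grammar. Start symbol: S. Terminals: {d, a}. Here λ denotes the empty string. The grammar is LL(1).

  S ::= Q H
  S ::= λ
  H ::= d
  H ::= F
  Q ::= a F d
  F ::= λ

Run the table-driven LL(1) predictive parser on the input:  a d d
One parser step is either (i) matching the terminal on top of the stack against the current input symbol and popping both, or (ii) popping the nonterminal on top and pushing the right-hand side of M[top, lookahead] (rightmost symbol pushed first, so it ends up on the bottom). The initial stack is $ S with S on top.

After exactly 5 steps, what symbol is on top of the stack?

H

     Stack      Input    Action
  1  $ S        a d d $  expand S ::= Q H
  2  $ H Q      a d d $  expand Q ::= a F d
  3  $ H d F a  a d d $  match a
  4  $ H d F    d d $    expand F ::= λ
  5  $ H d      d d $    match d
Stack after step 5: $ H (top = H).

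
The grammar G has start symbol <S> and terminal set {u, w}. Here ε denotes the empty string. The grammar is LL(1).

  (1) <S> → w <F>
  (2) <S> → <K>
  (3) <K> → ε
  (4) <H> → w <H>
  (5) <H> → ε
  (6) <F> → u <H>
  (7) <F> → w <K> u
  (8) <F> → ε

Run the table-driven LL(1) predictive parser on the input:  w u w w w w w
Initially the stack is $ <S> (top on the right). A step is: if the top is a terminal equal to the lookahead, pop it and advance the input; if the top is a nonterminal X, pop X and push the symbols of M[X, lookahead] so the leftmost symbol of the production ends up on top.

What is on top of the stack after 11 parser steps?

w

      Stack    Input            Action
   1  $ <S>    w u w w w w w $  expand <S> → w <F>
   2  $ <F> w  w u w w w w w $  match w
   3  $ <F>    u w w w w w $    expand <F> → u <H>
   4  $ <H> u  u w w w w w $    match u
   5  $ <H>    w w w w w $      expand <H> → w <H>
   6  $ <H> w  w w w w w $      match w
   7  $ <H>    w w w w $        expand <H> → w <H>
   8  $ <H> w  w w w w $        match w
   9  $ <H>    w w w $          expand <H> → w <H>
  10  $ <H> w  w w w $          match w
  11  $ <H>    w w $            expand <H> → w <H>
Stack after step 11: $ <H> w (top = w).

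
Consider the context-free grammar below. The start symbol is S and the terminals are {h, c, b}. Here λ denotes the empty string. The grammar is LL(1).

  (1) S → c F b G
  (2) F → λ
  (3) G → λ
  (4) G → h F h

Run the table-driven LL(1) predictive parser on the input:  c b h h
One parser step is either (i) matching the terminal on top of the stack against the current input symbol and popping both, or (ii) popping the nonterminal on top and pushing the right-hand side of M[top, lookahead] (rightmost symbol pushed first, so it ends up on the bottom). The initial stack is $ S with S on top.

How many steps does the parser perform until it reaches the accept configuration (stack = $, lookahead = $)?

8

     Stack      Input      Action
  1  $ S        c b h h $  expand S → c F b G
  2  $ G b F c  c b h h $  match c
  3  $ G b F    b h h $    expand F → λ
  4  $ G b      b h h $    match b
  5  $ G        h h $      expand G → h F h
  6  $ h F h    h h $      match h
  7  $ h F      h $        expand F → λ
  8  $ h        h $        match h
Accept reached after 8 steps.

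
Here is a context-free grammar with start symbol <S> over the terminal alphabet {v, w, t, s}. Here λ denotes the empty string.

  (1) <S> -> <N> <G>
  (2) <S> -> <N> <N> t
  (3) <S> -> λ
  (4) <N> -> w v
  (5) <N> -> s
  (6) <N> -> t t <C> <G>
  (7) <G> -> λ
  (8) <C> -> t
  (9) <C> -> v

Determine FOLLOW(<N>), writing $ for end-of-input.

FIRST(<N>) = {s, t, w}
FIRST(<G>) = {λ}
FIRST(<C>) = {t, v}
FIRST(<S>) = {λ, s, t, w}  (via <N> <G>, <N> <N> t)
FOLLOW(<S>) includes $ since <S> is the start symbol.
FOLLOW(<S>): <S> appears on no right-hand side. Thus FOLLOW(<S>) = {$}.
FOLLOW(<N>): in <S>-><N> <G>, <N> is followed by <G> with FIRST {λ}; in <S>-><N> <G>, the suffix after <N> is nullable, so FOLLOW(<N>) ⊇ FOLLOW(<S>) = {$}; in <S>-><N> <N> t (occurrence 1), <N> is followed by <N> t with FIRST {s, t, w}; in <S>-><N> <N> t (occurrence 2), <N> is followed by t with FIRST {t}. Thus FOLLOW(<N>) = {$, s, t, w}.
FOLLOW(<G>): in <S>-><N> <G>, the suffix after <G> is empty, so FOLLOW(<G>) ⊇ FOLLOW(<S>) = {$}; in <N>->t t <C> <G>, the suffix after <G> is empty, so FOLLOW(<G>) ⊇ FOLLOW(<N>) = {$, s, t, w}. Thus FOLLOW(<G>) = {$, s, t, w}.
FOLLOW(<C>): in <N>->t t <C> <G>, <C> is followed by <G> with FIRST {λ}; in <N>->t t <C> <G>, the suffix after <C> is nullable, so FOLLOW(<C>) ⊇ FOLLOW(<N>) = {$, s, t, w}. Thus FOLLOW(<C>) = {$, s, t, w}.

{$, s, t, w}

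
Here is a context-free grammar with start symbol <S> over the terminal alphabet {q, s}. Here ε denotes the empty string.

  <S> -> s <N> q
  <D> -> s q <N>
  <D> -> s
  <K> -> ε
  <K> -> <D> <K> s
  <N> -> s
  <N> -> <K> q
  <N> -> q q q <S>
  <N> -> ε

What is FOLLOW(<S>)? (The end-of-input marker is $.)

FIRST(<S>): from <S>->s <N> q we get {s}. So FIRST(<S>) = {s}.
FIRST(<D>): from <D>->s q <N> we get {s}; from <D>->s we get {s}. So FIRST(<D>) = {s}.
FIRST(<K>): from <K>->ε we get {ε}; from <K>-><D> <K> s we get {s}. So FIRST(<K>) = {ε, s}.
FIRST(<N>): from <N>->s we get {s}; from <N>-><K> q we get {q, s}; from <N>->q q q <S> we get {q}; from <N>->ε we get {ε}. So FIRST(<N>) = {ε, q, s}.
FOLLOW(<S>) includes $ since <S> is the start symbol.
FOLLOW(<D>): in <K>-><D> <K> s, <D> is followed by <K> s with FIRST {s}. Thus FOLLOW(<D>) = {s}.
FOLLOW(<K>): in <K>-><D> <K> s, <K> is followed by s with FIRST {s}; in <N>-><K> q, <K> is followed by q with FIRST {q}. Thus FOLLOW(<K>) = {q, s}.
FOLLOW(<N>): in <S>->s <N> q, <N> is followed by q with FIRST {q}; in <D>->s q <N>, the suffix after <N> is empty, so FOLLOW(<N>) ⊇ FOLLOW(<D>) = {s}. Thus FOLLOW(<N>) = {q, s}.
FOLLOW(<S>): in <N>->q q q <S>, the suffix after <S> is empty, so FOLLOW(<S>) ⊇ FOLLOW(<N>) = {q, s}. Thus FOLLOW(<S>) = {$, q, s}.

{$, q, s}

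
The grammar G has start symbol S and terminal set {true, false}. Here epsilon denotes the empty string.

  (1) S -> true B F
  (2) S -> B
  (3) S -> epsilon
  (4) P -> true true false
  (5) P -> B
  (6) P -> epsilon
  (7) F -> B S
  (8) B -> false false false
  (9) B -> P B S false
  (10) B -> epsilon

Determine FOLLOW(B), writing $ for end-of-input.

FIRST(S): from S->true B F we get {true}; from S->B we get {epsilon, false, true}; from S->epsilon we get {epsilon}. So FIRST(S) = {epsilon, false, true}.
FIRST(P): from P->true true false we get {true}; from P->B we get {epsilon, false, true}; from P->epsilon we get {epsilon}. So FIRST(P) = {epsilon, false, true}.
FIRST(B): from B->false false false we get {false}; from B->P B S false we get {false, true}; from B->epsilon we get {epsilon}. So FIRST(B) = {epsilon, false, true}.
FIRST(F): from F->B S we get {epsilon, false, true}. So FIRST(F) = {epsilon, false, true}.
FOLLOW(S) includes $ since S is the start symbol.
FOLLOW(P): in B->P B S false, P is followed by B S false with FIRST {false, true}. Thus FOLLOW(P) = {false, true}.
FOLLOW(S): in F->B S, the suffix after S is empty, so FOLLOW(S) ⊇ FOLLOW(F) = {$, false}; in B->P B S false, S is followed by false with FIRST {false}. Thus FOLLOW(S) = {$, false}.
FOLLOW(F): in S->true B F, the suffix after F is empty, so FOLLOW(F) ⊇ FOLLOW(S) = {$, false}. Thus FOLLOW(F) = {$, false}.
FOLLOW(B): in S->true B F, B is followed by F with FIRST {epsilon, false, true}; in S->true B F, the suffix after B is nullable, so FOLLOW(B) ⊇ FOLLOW(S) = {$, false}; in S->B, the suffix after B is empty, so FOLLOW(B) ⊇ FOLLOW(S) = {$, false}; in P->B, the suffix after B is empty, so FOLLOW(B) ⊇ FOLLOW(P) = {false, true}; in F->B S, B is followed by S with FIRST {epsilon, false, true}; in F->B S, the suffix after B is nullable, so FOLLOW(B) ⊇ FOLLOW(F) = {$, false}; in B->P B S false, B is followed by S false with FIRST {false, true}. Thus FOLLOW(B) = {$, false, true}.

{$, false, true}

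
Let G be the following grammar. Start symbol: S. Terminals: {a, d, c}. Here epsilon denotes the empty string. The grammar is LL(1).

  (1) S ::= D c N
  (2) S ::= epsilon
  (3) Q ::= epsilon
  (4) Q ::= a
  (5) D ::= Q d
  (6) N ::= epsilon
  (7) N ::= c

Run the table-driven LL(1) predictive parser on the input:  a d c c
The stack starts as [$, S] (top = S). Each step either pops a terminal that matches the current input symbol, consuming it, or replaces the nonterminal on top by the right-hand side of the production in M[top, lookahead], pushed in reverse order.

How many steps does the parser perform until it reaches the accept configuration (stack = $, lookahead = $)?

8

step 1: stack=$ S  input=a d c c $  — expand S ::= D c N
step 2: stack=$ N c D  input=a d c c $  — expand D ::= Q d
step 3: stack=$ N c d Q  input=a d c c $  — expand Q ::= a
step 4: stack=$ N c d a  input=a d c c $  — match a
step 5: stack=$ N c d  input=d c c $  — match d
step 6: stack=$ N c  input=c c $  — match c
step 7: stack=$ N  input=c $  — expand N ::= c
step 8: stack=$ c  input=c $  — match c
Accept reached after 8 steps.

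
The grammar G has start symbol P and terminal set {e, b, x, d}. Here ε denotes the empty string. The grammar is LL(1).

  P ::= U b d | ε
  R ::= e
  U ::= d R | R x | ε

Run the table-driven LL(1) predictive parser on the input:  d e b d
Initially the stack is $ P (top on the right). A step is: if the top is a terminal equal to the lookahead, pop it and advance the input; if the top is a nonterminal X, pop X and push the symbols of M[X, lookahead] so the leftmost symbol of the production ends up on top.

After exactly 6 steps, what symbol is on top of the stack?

     Stack      Input      Action
  1  $ P        d e b d $  expand P ::= U b d
  2  $ d b U    d e b d $  expand U ::= d R
  3  $ d b R d  d e b d $  match d
  4  $ d b R    e b d $    expand R ::= e
  5  $ d b e    e b d $    match e
  6  $ d b      b d $      match b
Stack after step 6: $ d (top = d).

d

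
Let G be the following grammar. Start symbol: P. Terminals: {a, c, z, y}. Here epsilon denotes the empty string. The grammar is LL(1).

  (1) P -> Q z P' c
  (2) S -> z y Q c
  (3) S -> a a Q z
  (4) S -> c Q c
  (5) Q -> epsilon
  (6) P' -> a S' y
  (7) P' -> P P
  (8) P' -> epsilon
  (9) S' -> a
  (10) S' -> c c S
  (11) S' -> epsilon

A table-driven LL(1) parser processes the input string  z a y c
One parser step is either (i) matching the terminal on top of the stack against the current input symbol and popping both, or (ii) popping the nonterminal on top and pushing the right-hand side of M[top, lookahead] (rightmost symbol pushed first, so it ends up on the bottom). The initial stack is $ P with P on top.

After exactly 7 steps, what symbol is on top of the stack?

     Stack       Input      Action
  1  $ P         z a y c $  expand P -> Q z P' c
  2  $ c P' z Q  z a y c $  expand Q -> epsilon
  3  $ c P' z    z a y c $  match z
  4  $ c P'      a y c $    expand P' -> a S' y
  5  $ c y S' a  a y c $    match a
  6  $ c y S'    y c $      expand S' -> epsilon
  7  $ c y       y c $      match y
Stack after step 7: $ c (top = c).

c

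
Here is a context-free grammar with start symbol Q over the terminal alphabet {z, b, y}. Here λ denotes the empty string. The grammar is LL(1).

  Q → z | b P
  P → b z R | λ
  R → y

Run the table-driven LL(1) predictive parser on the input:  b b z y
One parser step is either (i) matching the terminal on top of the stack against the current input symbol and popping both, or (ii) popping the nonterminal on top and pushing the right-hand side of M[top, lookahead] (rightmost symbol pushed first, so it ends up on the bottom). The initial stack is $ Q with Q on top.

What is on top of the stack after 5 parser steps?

step 1: stack=$ Q  input=b b z y $  — expand Q → b P
step 2: stack=$ P b  input=b b z y $  — match b
step 3: stack=$ P  input=b z y $  — expand P → b z R
step 4: stack=$ R z b  input=b z y $  — match b
step 5: stack=$ R z  input=z y $  — match z
Stack after step 5: $ R (top = R).

R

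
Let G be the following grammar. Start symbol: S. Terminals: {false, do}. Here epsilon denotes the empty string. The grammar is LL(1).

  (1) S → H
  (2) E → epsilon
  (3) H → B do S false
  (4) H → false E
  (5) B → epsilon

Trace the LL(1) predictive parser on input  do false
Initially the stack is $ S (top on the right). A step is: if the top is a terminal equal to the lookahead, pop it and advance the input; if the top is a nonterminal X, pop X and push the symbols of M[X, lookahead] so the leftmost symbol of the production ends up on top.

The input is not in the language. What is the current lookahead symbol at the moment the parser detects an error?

$

step 1: stack=$ S  input=do false $  — expand S → H
step 2: stack=$ H  input=do false $  — expand H → B do S false
step 3: stack=$ false S do B  input=do false $  — expand B → epsilon
step 4: stack=$ false S do  input=do false $  — match do
step 5: stack=$ false S  input=false $  — expand S → H
step 6: stack=$ false H  input=false $  — expand H → false E
step 7: stack=$ false E false  input=false $  — match false
step 8: stack=$ false E  input=$  — expand E → epsilon
step 9: stack=$ false  input=$  — error: top is terminal false but lookahead is $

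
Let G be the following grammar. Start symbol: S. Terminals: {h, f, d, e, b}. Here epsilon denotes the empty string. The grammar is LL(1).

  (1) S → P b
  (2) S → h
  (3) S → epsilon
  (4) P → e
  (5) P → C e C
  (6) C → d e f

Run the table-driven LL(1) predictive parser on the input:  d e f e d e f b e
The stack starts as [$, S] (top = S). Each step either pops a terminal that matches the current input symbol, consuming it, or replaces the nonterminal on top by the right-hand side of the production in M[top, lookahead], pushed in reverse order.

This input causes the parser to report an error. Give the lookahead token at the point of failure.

e

step 1: stack=$ S  input=d e f e d e f b e $  — expand S → P b
step 2: stack=$ b P  input=d e f e d e f b e $  — expand P → C e C
step 3: stack=$ b C e C  input=d e f e d e f b e $  — expand C → d e f
step 4: stack=$ b C e f e d  input=d e f e d e f b e $  — match d
step 5: stack=$ b C e f e  input=e f e d e f b e $  — match e
step 6: stack=$ b C e f  input=f e d e f b e $  — match f
step 7: stack=$ b C e  input=e d e f b e $  — match e
step 8: stack=$ b C  input=d e f b e $  — expand C → d e f
step 9: stack=$ b f e d  input=d e f b e $  — match d
step 10: stack=$ b f e  input=e f b e $  — match e
step 11: stack=$ b f  input=f b e $  — match f
step 12: stack=$ b  input=b e $  — match b
step 13: stack=$  input=e $  — error: stack empty but input remains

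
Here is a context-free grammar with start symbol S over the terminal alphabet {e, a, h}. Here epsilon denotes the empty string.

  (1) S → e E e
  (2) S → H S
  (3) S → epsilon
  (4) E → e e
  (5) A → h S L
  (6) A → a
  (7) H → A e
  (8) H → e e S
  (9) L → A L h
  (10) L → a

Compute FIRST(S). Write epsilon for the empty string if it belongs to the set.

FIRST(E): from E→e e we get {e}. So FIRST(E) = {e}.
FIRST(A): from A→h S L we get {h}; from A→a we get {a}. So FIRST(A) = {a, h}.
FIRST(H): from H→A e we get {a, h}; from H→e e S we get {e}. So FIRST(H) = {a, e, h}.
FIRST(L): from L→A L h we get {a, h}; from L→a we get {a}. So FIRST(L) = {a, h}.
FIRST(S): from S→e E e we get {e}; from S→H S we get {a, e, h}; from S→epsilon we get {epsilon}. So FIRST(S) = {epsilon, a, e, h}.

{epsilon, a, e, h}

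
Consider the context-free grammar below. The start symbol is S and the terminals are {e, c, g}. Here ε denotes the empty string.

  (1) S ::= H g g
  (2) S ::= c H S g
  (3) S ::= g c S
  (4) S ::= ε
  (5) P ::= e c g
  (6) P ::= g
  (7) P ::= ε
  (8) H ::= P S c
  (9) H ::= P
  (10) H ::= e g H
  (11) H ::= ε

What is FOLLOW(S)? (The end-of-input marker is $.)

FIRST(P): from P::=e c g we get {e}; from P::=g we get {g}; from P::=ε we get {ε}. So FIRST(P) = {ε, e, g}.
FIRST(S): from S::=H g g we get {c, e, g}; from S::=c H S g we get {c}; from S::=g c S we get {g}; from S::=ε we get {ε}. So FIRST(S) = {ε, c, e, g}.
FIRST(H): from H::=P S c we get {c, e, g}; from H::=P we get {ε, e, g}; from H::=e g H we get {e}; from H::=ε we get {ε}. So FIRST(H) = {ε, c, e, g}.
FOLLOW(S) includes $ since S is the start symbol.
FOLLOW(S): in S::=c H S g, S is followed by g with FIRST {g}; in S::=g c S, the suffix after S is empty (adds nothing new); in H::=P S c, S is followed by c with FIRST {c}. Thus FOLLOW(S) = {$, c, g}.
FOLLOW(H): in S::=H g g, H is followed by g g with FIRST {g}; in S::=c H S g, H is followed by S g with FIRST {c, e, g}; in H::=e g H, the suffix after H is empty (adds nothing new). Thus FOLLOW(H) = {c, e, g}.
FOLLOW(P): in H::=P S c, P is followed by S c with FIRST {c, e, g}; in H::=P, the suffix after P is empty, so FOLLOW(P) ⊇ FOLLOW(H) = {c, e, g}. Thus FOLLOW(P) = {c, e, g}.

{$, c, g}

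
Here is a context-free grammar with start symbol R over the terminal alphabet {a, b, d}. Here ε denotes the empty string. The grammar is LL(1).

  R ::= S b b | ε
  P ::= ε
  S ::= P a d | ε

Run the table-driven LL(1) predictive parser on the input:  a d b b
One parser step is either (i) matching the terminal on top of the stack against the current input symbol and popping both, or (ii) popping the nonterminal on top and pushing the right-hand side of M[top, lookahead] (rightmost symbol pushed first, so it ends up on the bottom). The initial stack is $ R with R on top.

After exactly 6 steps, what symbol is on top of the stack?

b

step 1: stack=$ R  input=a d b b $  — expand R ::= S b b
step 2: stack=$ b b S  input=a d b b $  — expand S ::= P a d
step 3: stack=$ b b d a P  input=a d b b $  — expand P ::= ε
step 4: stack=$ b b d a  input=a d b b $  — match a
step 5: stack=$ b b d  input=d b b $  — match d
step 6: stack=$ b b  input=b b $  — match b
Stack after step 6: $ b (top = b).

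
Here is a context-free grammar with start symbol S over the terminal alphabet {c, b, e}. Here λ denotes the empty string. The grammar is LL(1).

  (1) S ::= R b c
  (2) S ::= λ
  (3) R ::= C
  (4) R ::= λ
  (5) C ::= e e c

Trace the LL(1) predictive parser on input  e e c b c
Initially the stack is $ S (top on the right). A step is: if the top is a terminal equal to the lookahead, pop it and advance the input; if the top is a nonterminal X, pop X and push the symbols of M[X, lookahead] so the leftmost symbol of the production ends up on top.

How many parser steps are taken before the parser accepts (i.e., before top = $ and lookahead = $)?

8

     Stack        Input        Action
  1  $ S          e e c b c $  expand S ::= R b c
  2  $ c b R      e e c b c $  expand R ::= C
  3  $ c b C      e e c b c $  expand C ::= e e c
  4  $ c b c e e  e e c b c $  match e
  5  $ c b c e    e c b c $    match e
  6  $ c b c      c b c $      match c
  7  $ c b        b c $        match b
  8  $ c          c $          match c
Accept reached after 8 steps.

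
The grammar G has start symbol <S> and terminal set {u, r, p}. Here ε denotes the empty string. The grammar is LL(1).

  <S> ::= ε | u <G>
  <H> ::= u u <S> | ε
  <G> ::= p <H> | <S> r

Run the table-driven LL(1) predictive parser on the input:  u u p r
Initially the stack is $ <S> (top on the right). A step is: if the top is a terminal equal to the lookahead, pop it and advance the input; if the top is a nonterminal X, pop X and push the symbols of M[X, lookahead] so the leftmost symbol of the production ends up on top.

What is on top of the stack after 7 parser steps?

<H>

step 1: stack=$ <S>  input=u u p r $  — expand <S> ::= u <G>
step 2: stack=$ <G> u  input=u u p r $  — match u
step 3: stack=$ <G>  input=u p r $  — expand <G> ::= <S> r
step 4: stack=$ r <S>  input=u p r $  — expand <S> ::= u <G>
step 5: stack=$ r <G> u  input=u p r $  — match u
step 6: stack=$ r <G>  input=p r $  — expand <G> ::= p <H>
step 7: stack=$ r <H> p  input=p r $  — match p
Stack after step 7: $ r <H> (top = <H>).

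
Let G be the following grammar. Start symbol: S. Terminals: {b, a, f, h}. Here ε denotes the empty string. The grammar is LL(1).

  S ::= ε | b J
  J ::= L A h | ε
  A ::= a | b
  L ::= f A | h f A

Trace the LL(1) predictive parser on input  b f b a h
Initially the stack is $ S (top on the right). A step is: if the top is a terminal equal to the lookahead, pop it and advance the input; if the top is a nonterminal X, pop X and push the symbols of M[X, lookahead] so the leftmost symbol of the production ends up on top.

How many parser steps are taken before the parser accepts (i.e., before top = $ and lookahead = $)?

10

      Stack      Input        Action
   1  $ S        b f b a h $  expand S ::= b J
   2  $ J b      b f b a h $  match b
   3  $ J        f b a h $    expand J ::= L A h
   4  $ h A L    f b a h $    expand L ::= f A
   5  $ h A A f  f b a h $    match f
   6  $ h A A    b a h $      expand A ::= b
   7  $ h A b    b a h $      match b
   8  $ h A      a h $        expand A ::= a
   9  $ h a      a h $        match a
  10  $ h        h $          match h
Accept reached after 10 steps.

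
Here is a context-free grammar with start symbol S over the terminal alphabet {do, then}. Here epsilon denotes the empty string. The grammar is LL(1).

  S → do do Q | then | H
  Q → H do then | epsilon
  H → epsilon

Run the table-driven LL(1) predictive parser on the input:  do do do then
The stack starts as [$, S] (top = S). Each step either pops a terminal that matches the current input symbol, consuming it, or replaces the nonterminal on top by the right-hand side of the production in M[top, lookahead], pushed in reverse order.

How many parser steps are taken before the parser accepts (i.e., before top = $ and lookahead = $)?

7

     Stack        Input            Action
  1  $ S          do do do then $  expand S → do do Q
  2  $ Q do do    do do do then $  match do
  3  $ Q do       do do then $     match do
  4  $ Q          do then $        expand Q → H do then
  5  $ then do H  do then $        expand H → epsilon
  6  $ then do    do then $        match do
  7  $ then       then $           match then
Accept reached after 7 steps.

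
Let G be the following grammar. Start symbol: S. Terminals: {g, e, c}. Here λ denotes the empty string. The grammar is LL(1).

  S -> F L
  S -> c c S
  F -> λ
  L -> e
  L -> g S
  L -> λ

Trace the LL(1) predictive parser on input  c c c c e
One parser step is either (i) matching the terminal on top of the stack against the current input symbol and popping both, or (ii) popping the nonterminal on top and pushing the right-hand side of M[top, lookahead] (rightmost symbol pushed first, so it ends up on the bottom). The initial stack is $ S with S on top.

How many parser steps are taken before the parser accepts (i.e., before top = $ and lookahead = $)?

step 1: stack=$ S  input=c c c c e $  — expand S -> c c S
step 2: stack=$ S c c  input=c c c c e $  — match c
step 3: stack=$ S c  input=c c c e $  — match c
step 4: stack=$ S  input=c c e $  — expand S -> c c S
step 5: stack=$ S c c  input=c c e $  — match c
step 6: stack=$ S c  input=c e $  — match c
step 7: stack=$ S  input=e $  — expand S -> F L
step 8: stack=$ L F  input=e $  — expand F -> λ
step 9: stack=$ L  input=e $  — expand L -> e
step 10: stack=$ e  input=e $  — match e
Accept reached after 10 steps.

10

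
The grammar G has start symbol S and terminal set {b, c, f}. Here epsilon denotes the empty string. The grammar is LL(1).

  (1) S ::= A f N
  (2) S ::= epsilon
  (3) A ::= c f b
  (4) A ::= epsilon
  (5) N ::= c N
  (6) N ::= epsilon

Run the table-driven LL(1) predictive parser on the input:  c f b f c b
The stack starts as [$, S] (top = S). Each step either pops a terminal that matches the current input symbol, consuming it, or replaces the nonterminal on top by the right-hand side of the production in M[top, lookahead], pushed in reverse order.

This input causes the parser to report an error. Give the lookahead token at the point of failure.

b

step 1: stack=$ S  input=c f b f c b $  — expand S ::= A f N
step 2: stack=$ N f A  input=c f b f c b $  — expand A ::= c f b
step 3: stack=$ N f b f c  input=c f b f c b $  — match c
step 4: stack=$ N f b f  input=f b f c b $  — match f
step 5: stack=$ N f b  input=b f c b $  — match b
step 6: stack=$ N f  input=f c b $  — match f
step 7: stack=$ N  input=c b $  — expand N ::= c N
step 8: stack=$ N c  input=c b $  — match c
step 9: stack=$ N  input=b $  — error: M[N, b] is empty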